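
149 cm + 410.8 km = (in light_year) 4.342e-11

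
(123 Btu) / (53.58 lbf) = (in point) 1.543e+06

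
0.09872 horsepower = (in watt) 73.62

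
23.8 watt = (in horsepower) 0.03192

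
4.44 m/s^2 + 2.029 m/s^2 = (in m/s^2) 6.469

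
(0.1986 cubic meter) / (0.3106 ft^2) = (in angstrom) 6.883e+10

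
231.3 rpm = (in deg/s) 1388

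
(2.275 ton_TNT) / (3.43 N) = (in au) 0.01855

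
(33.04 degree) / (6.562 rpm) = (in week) 1.388e-06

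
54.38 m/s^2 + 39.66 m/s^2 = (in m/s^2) 94.04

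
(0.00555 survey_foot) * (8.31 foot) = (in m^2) 0.004285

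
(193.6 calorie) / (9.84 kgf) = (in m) 8.394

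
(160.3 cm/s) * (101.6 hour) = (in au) 3.919e-06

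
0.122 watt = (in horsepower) 0.0001636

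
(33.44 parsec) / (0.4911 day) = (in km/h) 8.755e+13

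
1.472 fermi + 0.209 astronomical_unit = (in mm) 3.127e+13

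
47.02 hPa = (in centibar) 4.702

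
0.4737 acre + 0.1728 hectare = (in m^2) 3645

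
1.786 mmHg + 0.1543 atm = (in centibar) 15.87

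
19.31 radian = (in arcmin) 6.638e+04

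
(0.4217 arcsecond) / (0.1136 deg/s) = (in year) 3.27e-11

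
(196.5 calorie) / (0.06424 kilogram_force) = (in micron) 1.305e+09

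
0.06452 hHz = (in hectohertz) 0.06452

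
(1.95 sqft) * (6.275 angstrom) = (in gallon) 3.003e-08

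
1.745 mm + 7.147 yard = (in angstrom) 6.537e+10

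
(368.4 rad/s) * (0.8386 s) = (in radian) 308.9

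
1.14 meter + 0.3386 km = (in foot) 1115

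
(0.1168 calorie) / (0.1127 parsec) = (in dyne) 1.405e-11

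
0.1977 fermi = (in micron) 1.977e-10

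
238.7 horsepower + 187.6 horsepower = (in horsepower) 426.3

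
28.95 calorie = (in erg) 1.211e+09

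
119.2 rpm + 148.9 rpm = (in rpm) 268.1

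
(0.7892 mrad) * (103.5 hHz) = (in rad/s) 8.168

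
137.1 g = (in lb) 0.3023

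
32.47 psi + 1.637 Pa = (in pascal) 2.239e+05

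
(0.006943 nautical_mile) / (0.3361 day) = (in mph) 0.0009905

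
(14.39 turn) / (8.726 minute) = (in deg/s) 9.895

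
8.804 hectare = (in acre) 21.76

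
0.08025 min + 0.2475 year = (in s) 7.805e+06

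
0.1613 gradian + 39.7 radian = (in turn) 6.319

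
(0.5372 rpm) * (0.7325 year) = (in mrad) 1.3e+09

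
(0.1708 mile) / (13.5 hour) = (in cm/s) 0.5656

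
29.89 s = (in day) 0.0003459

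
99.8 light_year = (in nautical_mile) 5.098e+14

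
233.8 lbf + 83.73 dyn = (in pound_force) 233.8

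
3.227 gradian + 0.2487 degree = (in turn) 0.008758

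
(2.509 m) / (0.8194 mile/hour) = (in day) 7.928e-05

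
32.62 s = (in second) 32.62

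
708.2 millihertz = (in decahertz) 0.07082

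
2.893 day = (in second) 2.5e+05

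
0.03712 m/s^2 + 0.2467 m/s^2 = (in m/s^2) 0.2838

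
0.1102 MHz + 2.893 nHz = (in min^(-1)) 6.612e+06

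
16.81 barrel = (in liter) 2673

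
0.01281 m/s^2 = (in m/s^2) 0.01281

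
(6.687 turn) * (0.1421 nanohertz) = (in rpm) 5.701e-08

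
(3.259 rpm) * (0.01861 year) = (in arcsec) 4.131e+10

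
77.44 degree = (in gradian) 86.04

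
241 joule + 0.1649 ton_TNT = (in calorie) 1.649e+08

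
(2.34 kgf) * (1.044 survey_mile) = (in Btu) 36.54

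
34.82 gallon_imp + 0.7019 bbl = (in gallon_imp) 59.37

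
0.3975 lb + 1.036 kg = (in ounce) 42.9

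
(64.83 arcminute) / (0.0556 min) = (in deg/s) 0.3239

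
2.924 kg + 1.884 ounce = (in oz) 105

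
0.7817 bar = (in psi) 11.34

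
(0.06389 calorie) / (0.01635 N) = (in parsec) 5.299e-16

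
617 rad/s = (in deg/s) 3.535e+04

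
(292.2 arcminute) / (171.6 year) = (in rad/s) 1.571e-11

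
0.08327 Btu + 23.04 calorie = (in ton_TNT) 4.404e-08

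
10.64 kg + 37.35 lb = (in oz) 972.9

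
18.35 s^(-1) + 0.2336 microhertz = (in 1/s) 18.35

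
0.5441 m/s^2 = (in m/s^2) 0.5441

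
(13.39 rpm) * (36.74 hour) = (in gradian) 1.181e+07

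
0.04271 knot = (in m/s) 0.02197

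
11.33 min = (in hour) 0.1888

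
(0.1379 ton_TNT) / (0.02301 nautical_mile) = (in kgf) 1.381e+06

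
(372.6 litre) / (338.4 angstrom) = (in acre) 2721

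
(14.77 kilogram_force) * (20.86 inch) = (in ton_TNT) 1.834e-08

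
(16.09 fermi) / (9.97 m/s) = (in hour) 4.483e-19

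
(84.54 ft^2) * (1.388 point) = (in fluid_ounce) 130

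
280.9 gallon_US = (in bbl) 6.688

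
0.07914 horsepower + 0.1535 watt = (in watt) 59.17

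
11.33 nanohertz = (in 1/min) 6.798e-07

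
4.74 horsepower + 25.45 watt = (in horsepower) 4.774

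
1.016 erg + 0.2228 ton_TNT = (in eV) 5.818e+27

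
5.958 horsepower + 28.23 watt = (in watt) 4471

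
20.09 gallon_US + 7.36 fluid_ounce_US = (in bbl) 0.4797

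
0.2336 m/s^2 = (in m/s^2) 0.2336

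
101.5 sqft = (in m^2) 9.43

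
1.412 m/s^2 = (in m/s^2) 1.412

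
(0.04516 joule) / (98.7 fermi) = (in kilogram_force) 4.666e+10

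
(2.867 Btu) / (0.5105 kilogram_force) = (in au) 4.039e-09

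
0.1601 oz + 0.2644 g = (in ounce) 0.1694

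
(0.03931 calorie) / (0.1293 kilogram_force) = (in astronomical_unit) 8.671e-13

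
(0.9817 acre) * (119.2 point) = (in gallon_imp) 3.675e+04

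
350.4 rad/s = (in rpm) 3346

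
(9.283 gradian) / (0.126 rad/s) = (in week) 1.913e-06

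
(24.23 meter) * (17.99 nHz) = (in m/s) 4.359e-07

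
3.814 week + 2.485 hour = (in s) 2.316e+06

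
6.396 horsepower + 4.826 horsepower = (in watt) 8368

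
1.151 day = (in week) 0.1644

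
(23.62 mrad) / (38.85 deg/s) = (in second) 0.03483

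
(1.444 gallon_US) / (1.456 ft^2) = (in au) 2.701e-13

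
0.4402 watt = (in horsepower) 0.0005903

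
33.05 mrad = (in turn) 0.00526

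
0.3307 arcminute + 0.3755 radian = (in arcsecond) 7.747e+04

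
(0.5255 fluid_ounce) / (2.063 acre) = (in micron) 0.001861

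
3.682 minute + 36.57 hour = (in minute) 2198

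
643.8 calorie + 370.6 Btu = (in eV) 2.457e+24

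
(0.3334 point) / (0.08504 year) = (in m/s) 4.386e-11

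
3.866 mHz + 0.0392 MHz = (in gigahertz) 3.92e-05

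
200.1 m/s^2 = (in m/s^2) 200.1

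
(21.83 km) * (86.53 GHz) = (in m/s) 1.889e+15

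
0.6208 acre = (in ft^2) 2.704e+04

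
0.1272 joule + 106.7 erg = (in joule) 0.1272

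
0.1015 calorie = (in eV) 2.651e+18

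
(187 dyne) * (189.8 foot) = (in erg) 1.082e+06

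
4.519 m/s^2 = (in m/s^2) 4.519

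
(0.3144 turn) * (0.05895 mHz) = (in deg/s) 0.006672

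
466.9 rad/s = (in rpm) 4459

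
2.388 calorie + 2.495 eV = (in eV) 6.236e+19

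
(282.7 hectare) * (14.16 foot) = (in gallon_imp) 2.684e+09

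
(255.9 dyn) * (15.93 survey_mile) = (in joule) 65.6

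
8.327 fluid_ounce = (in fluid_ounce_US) 8.327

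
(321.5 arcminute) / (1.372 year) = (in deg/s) 1.238e-07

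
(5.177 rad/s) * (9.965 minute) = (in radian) 3095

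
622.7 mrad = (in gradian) 39.64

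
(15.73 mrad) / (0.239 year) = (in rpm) 1.993e-08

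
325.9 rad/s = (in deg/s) 1.867e+04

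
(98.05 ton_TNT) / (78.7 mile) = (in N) 3.239e+06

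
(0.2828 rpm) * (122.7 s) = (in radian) 3.634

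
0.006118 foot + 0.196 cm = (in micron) 3825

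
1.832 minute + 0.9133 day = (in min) 1317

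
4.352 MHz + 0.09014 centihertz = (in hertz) 4.352e+06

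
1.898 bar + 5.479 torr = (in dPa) 1.905e+06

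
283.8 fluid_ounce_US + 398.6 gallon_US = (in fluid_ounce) 5.13e+04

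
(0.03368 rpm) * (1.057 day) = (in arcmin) 1.107e+06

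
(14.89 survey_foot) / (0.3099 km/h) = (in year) 1.672e-06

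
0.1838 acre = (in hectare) 0.07438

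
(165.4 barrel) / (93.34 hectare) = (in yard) 3.081e-05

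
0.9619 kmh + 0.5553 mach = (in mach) 0.5561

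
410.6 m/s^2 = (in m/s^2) 410.6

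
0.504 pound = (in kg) 0.2286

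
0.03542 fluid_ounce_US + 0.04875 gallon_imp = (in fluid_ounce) 7.529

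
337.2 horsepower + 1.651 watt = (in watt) 2.515e+05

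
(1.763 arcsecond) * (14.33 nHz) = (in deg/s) 7.018e-12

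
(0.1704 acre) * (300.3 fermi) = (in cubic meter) 2.071e-10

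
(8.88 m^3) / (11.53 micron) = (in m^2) 7.702e+05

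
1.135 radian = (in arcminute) 3902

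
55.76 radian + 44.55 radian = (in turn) 15.96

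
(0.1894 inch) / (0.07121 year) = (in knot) 4.164e-09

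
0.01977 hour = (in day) 0.0008237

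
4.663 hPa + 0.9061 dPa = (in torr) 3.498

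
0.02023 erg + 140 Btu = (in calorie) 3.53e+04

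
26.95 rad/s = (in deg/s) 1544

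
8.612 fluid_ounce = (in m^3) 0.0002547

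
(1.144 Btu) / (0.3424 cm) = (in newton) 3.525e+05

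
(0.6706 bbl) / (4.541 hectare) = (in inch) 9.244e-05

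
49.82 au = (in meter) 7.453e+12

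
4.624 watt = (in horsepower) 0.006201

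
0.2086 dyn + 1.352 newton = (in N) 1.352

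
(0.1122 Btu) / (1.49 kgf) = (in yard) 8.86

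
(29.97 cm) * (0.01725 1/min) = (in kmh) 0.0003102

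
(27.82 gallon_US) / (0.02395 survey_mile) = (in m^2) 0.002732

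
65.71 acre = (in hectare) 26.59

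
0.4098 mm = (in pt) 1.162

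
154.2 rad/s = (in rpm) 1473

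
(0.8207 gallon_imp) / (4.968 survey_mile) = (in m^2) 4.666e-07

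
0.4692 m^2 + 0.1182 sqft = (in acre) 0.0001187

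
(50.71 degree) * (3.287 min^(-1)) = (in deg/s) 2.778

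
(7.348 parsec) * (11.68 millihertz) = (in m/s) 2.648e+15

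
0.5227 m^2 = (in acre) 0.0001292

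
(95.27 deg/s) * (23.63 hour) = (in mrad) 1.414e+08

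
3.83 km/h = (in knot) 2.068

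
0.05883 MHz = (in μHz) 5.883e+10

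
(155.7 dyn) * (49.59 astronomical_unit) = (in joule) 1.155e+10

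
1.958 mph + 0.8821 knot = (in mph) 2.973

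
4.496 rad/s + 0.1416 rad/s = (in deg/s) 265.7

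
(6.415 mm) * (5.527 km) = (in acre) 0.008761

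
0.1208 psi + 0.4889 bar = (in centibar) 49.72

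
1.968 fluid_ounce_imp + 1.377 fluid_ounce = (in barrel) 0.0006078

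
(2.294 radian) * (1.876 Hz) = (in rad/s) 4.304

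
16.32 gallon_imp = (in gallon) 19.6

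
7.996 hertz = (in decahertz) 0.7996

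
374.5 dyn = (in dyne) 374.5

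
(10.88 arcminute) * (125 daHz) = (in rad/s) 3.956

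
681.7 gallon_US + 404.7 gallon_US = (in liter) 4112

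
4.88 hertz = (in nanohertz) 4.88e+09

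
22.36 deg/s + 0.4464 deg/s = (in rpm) 3.801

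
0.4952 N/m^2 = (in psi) 7.182e-05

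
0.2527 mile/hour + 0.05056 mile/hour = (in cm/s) 13.56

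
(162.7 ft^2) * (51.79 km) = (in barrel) 4.924e+06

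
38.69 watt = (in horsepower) 0.05188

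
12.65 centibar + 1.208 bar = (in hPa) 1334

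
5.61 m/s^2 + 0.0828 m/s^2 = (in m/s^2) 5.693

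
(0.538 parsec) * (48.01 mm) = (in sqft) 8.579e+15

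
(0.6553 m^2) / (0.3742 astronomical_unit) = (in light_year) 1.237e-27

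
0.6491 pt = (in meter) 0.000229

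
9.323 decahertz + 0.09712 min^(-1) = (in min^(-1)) 5594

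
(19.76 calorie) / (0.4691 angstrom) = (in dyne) 1.762e+17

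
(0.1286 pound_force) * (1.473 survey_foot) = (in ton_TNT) 6.138e-11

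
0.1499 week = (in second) 9.066e+04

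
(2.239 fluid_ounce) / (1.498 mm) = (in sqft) 0.4758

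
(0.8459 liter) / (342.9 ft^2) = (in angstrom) 2.655e+05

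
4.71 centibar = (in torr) 35.33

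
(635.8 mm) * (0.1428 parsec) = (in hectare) 2.802e+11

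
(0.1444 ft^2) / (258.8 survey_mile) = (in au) 2.153e-19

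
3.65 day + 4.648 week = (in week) 5.169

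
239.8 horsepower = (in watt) 1.788e+05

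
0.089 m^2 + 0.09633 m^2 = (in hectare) 1.853e-05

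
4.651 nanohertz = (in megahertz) 4.651e-15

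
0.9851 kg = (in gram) 985.1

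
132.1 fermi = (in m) 1.321e-13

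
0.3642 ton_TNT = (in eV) 9.511e+27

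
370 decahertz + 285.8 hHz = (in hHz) 322.8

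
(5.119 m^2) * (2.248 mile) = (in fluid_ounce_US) 6.262e+08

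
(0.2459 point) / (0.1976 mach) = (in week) 2.132e-12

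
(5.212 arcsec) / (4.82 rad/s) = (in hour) 1.456e-09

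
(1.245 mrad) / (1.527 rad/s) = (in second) 0.0008153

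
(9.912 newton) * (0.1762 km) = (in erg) 1.746e+10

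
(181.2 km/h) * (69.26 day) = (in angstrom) 3.012e+18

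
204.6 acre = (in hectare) 82.8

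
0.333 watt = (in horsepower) 0.0004466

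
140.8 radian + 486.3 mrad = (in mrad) 1.413e+05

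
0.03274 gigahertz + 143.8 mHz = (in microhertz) 3.274e+13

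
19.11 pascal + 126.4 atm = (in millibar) 1.281e+05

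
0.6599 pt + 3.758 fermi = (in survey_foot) 0.0007638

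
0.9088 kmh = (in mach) 0.0007414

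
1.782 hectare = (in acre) 4.403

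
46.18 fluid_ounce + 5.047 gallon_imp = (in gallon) 6.422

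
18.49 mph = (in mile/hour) 18.49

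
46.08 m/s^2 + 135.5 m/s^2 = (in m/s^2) 181.6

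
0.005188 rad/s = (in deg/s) 0.2973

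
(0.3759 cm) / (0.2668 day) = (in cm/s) 1.631e-05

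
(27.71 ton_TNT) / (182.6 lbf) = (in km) 1.427e+05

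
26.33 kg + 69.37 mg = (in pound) 58.05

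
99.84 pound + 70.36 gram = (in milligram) 4.536e+07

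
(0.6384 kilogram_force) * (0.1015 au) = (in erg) 9.506e+17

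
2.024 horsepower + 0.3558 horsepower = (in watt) 1775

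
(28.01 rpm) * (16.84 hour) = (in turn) 2.83e+04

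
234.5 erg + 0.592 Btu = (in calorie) 149.3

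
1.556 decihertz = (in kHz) 0.0001556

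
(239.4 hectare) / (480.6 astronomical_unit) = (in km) 3.33e-11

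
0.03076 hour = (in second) 110.7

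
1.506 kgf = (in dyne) 1.477e+06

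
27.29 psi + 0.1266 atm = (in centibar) 201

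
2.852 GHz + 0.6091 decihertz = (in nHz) 2.852e+18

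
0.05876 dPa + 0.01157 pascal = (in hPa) 0.0001745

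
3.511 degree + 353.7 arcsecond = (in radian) 0.06299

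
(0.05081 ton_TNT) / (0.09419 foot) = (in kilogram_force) 7.551e+08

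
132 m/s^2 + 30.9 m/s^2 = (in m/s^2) 162.9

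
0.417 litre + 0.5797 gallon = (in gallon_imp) 0.5744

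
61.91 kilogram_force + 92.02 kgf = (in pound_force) 339.4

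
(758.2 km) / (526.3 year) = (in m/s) 4.568e-05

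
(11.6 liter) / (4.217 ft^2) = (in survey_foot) 0.09714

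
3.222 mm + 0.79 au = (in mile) 7.344e+07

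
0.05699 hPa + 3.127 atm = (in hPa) 3168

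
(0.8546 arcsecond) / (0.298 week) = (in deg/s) 1.317e-09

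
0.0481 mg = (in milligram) 0.0481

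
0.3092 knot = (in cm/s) 15.91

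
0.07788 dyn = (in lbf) 1.751e-07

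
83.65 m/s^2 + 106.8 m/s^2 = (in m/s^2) 190.4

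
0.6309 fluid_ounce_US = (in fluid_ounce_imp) 0.6567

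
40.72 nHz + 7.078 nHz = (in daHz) 4.78e-09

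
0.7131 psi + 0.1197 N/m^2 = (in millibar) 49.17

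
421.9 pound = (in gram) 1.914e+05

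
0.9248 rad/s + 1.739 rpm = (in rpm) 10.57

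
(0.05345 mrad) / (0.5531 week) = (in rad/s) 1.598e-10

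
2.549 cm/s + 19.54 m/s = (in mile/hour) 43.77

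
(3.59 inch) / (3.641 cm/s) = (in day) 2.899e-05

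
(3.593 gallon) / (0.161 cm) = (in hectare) 0.0008448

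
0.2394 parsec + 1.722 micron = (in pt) 2.094e+19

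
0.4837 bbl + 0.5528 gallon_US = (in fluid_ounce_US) 2671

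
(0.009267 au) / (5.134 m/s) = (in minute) 4.5e+06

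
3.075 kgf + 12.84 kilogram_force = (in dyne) 1.561e+07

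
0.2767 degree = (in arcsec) 996.1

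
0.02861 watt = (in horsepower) 3.837e-05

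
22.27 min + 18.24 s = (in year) 4.295e-05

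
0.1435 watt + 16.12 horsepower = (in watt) 1.202e+04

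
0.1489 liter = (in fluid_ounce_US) 5.035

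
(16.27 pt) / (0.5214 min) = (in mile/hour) 0.0004104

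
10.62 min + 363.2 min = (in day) 0.2596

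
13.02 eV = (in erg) 2.086e-11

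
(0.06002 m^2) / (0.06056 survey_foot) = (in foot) 10.67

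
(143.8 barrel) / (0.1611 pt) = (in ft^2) 4.33e+06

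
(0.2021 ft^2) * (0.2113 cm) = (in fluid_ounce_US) 1.342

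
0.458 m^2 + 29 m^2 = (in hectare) 0.002946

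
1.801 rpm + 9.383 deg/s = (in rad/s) 0.3524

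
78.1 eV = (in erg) 1.251e-10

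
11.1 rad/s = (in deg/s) 636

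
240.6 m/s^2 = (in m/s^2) 240.6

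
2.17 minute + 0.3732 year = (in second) 1.177e+07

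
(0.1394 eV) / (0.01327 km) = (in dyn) 1.683e-16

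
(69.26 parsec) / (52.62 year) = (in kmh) 4.636e+09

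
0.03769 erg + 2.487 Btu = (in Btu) 2.487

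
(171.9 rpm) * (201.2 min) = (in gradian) 1.383e+07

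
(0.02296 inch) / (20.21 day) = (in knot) 6.492e-10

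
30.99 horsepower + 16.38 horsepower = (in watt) 3.532e+04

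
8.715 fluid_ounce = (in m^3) 0.0002577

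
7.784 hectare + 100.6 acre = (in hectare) 48.5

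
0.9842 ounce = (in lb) 0.06151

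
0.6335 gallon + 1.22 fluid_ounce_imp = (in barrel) 0.0153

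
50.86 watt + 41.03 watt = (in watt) 91.89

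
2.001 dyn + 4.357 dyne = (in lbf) 1.429e-05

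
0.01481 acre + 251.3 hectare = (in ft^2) 2.705e+07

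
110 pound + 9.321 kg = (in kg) 59.22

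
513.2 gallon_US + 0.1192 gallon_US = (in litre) 1943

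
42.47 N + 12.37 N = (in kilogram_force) 5.592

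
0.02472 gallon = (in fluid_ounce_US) 3.164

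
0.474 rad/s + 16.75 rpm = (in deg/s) 127.7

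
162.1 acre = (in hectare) 65.6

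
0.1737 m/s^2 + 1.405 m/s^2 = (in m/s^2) 1.579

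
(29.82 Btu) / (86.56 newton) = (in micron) 3.635e+08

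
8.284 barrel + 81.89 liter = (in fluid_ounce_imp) 4.924e+04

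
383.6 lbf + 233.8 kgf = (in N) 3999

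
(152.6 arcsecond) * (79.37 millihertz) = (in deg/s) 0.003364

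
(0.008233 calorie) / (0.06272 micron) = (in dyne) 5.492e+10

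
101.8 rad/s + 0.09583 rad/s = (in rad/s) 101.9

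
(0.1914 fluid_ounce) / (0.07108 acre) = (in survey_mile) 1.223e-11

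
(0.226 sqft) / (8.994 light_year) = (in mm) 2.468e-16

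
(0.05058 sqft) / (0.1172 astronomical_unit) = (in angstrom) 0.00268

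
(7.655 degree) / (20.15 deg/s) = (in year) 1.205e-08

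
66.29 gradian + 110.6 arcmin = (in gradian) 68.34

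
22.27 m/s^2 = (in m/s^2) 22.27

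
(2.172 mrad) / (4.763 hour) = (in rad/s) 1.267e-07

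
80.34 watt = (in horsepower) 0.1077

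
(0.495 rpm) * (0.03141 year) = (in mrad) 5.135e+07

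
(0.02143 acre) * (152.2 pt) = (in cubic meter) 4.656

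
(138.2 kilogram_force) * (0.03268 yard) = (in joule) 40.5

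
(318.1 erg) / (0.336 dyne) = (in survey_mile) 0.005883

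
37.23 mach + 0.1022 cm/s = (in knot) 2.464e+04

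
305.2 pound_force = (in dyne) 1.358e+08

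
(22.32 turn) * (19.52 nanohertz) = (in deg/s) 0.0001568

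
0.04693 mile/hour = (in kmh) 0.07553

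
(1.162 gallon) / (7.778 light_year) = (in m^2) 5.978e-20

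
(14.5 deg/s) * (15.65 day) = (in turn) 5.446e+04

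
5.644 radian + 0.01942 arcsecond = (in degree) 323.4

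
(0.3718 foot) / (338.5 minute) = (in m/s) 5.58e-06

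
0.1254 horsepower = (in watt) 93.51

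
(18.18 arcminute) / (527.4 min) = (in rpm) 1.596e-06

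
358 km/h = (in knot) 193.3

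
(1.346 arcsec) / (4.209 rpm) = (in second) 1.481e-05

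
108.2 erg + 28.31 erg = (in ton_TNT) 3.263e-15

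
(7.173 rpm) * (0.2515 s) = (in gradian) 12.03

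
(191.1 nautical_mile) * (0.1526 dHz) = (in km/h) 1.944e+04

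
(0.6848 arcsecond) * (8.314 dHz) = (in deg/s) 0.0001582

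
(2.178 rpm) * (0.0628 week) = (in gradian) 5.515e+05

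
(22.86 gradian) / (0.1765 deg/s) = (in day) 0.001349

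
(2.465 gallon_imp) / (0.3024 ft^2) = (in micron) 3.989e+05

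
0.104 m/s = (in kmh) 0.3744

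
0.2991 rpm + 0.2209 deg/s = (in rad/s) 0.03518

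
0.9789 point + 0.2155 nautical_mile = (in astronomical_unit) 2.668e-09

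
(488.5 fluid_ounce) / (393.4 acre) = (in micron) 0.009074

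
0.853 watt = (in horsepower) 0.001144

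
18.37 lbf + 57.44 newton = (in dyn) 1.392e+07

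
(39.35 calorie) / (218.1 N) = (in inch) 29.72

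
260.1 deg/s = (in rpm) 43.35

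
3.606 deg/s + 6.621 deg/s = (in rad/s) 0.1785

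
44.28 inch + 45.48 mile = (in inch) 2.882e+06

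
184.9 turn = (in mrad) 1.162e+06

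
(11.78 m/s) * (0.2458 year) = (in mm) 9.131e+10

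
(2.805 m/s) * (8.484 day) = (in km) 2056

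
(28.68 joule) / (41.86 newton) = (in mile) 0.0004257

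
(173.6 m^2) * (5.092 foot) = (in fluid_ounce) 9.111e+06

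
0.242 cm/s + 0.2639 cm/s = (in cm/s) 0.5059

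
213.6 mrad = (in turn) 0.034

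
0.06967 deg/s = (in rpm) 0.01161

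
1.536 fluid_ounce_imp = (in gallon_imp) 0.0096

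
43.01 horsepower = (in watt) 3.207e+04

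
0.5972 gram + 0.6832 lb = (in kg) 0.3105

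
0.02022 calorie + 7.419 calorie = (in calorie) 7.439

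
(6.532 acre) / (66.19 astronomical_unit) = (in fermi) 2.67e+06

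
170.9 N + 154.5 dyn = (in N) 170.9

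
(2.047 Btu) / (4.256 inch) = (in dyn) 1.998e+09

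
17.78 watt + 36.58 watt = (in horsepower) 0.0729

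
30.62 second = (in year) 9.71e-07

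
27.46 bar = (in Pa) 2.746e+06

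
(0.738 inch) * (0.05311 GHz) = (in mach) 2924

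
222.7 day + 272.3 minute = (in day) 222.9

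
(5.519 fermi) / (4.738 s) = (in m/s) 1.165e-15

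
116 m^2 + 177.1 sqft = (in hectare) 0.01325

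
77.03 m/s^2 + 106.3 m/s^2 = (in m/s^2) 183.3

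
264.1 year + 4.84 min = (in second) 8.329e+09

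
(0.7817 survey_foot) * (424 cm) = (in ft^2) 10.87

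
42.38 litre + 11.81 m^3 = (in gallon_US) 3131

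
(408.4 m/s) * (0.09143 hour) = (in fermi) 1.344e+20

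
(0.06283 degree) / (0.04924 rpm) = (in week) 3.516e-07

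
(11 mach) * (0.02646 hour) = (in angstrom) 3.568e+15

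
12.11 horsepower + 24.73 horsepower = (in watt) 2.747e+04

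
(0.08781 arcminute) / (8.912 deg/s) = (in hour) 4.562e-08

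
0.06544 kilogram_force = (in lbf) 0.1443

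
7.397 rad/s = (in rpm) 70.64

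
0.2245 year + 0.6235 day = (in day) 82.57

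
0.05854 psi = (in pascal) 403.6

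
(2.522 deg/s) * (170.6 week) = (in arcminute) 1.561e+10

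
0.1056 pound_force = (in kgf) 0.0479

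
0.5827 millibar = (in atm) 0.0005751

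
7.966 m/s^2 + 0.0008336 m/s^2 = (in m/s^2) 7.967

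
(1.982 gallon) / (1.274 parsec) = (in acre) 4.716e-23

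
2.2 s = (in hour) 0.0006111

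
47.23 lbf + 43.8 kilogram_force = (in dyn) 6.396e+07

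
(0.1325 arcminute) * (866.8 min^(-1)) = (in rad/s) 0.0005568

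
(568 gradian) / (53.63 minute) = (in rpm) 0.02648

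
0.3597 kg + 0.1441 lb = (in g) 425.1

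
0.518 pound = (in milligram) 2.35e+05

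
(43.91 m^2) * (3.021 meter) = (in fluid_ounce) 4.486e+06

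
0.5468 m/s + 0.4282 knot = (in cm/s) 76.71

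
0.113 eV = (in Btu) 1.716e-23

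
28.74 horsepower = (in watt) 2.143e+04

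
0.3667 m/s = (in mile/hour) 0.8203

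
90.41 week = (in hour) 1.519e+04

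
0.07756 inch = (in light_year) 2.082e-19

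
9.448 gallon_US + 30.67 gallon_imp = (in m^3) 0.1752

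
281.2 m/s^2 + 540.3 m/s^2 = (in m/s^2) 821.5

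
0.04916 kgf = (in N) 0.4821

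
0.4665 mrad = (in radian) 0.0004665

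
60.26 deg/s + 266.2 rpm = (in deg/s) 1657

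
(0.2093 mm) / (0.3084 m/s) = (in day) 7.855e-09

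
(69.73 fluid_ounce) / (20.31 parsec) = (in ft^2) 3.542e-20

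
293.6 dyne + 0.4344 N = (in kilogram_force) 0.0446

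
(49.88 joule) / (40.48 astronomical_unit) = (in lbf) 1.852e-12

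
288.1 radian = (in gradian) 1.834e+04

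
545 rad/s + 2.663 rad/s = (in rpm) 5230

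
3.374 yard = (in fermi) 3.085e+15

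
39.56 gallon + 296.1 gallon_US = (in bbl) 7.992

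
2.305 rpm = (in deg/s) 13.83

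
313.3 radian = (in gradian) 1.995e+04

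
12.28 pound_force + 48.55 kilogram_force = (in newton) 530.7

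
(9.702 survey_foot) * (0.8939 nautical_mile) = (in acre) 1.21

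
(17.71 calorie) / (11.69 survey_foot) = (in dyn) 2.08e+06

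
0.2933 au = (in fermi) 4.388e+25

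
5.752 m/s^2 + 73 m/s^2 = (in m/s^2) 78.75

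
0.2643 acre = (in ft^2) 1.151e+04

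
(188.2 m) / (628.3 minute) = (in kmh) 0.01797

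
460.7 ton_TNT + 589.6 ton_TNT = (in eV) 2.743e+31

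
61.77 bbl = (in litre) 9821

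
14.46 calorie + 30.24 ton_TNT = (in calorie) 3.024e+10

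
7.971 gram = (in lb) 0.01757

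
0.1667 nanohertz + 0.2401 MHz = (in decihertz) 2.401e+06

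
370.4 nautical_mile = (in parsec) 2.223e-11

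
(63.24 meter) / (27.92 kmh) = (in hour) 0.002265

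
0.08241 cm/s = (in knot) 0.001602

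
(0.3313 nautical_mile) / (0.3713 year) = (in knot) 0.0001019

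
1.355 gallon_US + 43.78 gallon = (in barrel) 1.075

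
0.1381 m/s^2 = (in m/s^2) 0.1381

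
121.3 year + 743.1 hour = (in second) 3.828e+09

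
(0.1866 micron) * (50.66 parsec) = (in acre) 7.208e+07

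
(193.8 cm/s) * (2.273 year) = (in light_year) 1.468e-08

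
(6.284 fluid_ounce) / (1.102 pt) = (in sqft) 5.145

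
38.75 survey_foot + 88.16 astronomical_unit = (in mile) 8.195e+09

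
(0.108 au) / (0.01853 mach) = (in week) 4234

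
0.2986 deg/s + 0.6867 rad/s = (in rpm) 6.607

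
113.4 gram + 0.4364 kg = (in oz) 19.39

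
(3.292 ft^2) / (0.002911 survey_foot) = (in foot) 1131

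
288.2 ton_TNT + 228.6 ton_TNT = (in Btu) 2.049e+09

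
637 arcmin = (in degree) 10.62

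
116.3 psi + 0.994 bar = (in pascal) 9.013e+05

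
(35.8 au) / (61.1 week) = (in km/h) 5.217e+05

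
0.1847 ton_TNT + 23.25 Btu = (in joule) 7.728e+08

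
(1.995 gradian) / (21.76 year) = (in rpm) 4.361e-10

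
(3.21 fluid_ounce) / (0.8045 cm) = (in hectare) 1.18e-06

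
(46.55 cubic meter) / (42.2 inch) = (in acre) 0.01073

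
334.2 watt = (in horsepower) 0.4482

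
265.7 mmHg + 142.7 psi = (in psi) 147.8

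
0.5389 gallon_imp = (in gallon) 0.6472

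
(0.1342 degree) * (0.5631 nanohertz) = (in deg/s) 7.557e-11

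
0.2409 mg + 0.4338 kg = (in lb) 0.9564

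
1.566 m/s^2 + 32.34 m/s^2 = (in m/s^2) 33.91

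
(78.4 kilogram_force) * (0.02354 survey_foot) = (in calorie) 1.318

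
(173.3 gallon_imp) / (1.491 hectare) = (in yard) 5.779e-05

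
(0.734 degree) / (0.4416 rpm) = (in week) 4.58e-07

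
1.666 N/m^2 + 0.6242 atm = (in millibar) 632.5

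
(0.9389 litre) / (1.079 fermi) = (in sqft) 9.366e+12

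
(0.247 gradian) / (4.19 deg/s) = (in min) 0.0008842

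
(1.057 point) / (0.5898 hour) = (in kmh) 6.322e-07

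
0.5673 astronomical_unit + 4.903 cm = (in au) 0.5673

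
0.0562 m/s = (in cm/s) 5.62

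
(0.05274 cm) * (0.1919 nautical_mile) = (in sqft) 2.018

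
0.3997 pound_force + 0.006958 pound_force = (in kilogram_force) 0.1845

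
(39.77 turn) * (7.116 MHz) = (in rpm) 1.698e+10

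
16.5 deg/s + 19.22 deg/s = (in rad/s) 0.6234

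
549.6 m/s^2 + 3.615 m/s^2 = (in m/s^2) 553.2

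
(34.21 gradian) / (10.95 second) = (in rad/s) 0.04907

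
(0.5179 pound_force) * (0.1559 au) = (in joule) 5.373e+10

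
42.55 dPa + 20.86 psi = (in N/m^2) 1.438e+05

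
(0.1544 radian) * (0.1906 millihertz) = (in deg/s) 0.001686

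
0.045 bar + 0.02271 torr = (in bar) 0.04503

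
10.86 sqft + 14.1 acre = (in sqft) 6.142e+05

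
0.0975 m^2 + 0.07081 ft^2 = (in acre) 2.572e-05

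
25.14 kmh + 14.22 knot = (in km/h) 51.48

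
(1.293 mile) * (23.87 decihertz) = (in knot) 9655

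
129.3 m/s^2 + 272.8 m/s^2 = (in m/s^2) 402.1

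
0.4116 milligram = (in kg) 4.116e-07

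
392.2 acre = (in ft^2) 1.708e+07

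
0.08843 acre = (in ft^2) 3852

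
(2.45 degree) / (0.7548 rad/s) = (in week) 9.367e-08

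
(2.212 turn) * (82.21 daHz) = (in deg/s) 6.547e+05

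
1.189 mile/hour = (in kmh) 1.914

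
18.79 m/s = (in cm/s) 1879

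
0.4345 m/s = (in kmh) 1.564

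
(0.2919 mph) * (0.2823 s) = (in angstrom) 3.684e+08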